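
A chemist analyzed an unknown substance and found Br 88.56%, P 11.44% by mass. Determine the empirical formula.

Br3P

Assume 100 g: 88.56 g Br, 11.44 g P.
n(Br) = 88.56/79.90 = 1.108, n(P) = 11.44/30.97 = 0.3694
Divide by the smallest (0.3694 mol P): Br 3.001, P 1.000
Ratio ≈ 3:1, so the empirical formula is Br3P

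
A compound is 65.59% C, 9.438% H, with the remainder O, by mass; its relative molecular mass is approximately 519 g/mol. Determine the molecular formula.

C28H48O8

Assume 100 g: 65.59 g C, 9.438 g H, 24.972 g O.
n(C) = 65.59/12.01 = 5.461, n(H) = 9.438/1.008 = 9.363, n(O) = 24.972/16.00 = 1.561
Divide by the smallest (1.561 mol O): C 3.499, H 5.999, O 1.000
Scaling by 2: C 7.00, H 12.00, O 2.00 → C7H12O2
Empirical-formula mass = 128.17 g/mol
n = 519 / 128.17 = 4.05 ≈ 4
Molecular formula = (C7H12O2)×4 = C28H48O8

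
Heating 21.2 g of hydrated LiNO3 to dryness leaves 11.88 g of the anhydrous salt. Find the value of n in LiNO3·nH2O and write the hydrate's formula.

Mass of water lost = 21.2 − 11.88 = 9.32 g → 9.32 / 18.02 = 0.5172 mol H2O
Molar mass of LiNO3 = 68.95 g/mol → mol LiNO3 = 11.88 / 68.95 = 0.1723
n = 0.5172 / 0.1723 = 3.00 ≈ 3 → LiNO3·3H2O

LiNO3·3H2O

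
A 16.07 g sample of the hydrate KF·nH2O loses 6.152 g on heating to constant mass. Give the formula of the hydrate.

KF·2H2O

Mass of anhydrous KF = 16.07 − 6.152 = 9.918 g
mol H2O = 6.152 / 18.02 = 0.3414
Molar mass of KF = 58.10 g/mol → mol KF = 9.918 / 58.10 = 0.1707
n = 0.3414 / 0.1707 = 2.00 ≈ 2 → KF·2H2O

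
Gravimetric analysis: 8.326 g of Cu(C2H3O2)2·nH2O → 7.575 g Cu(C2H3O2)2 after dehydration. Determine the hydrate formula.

Cu(C2H3O2)2·H2O

Mass of water lost = 8.326 − 7.575 = 0.751 g → 0.751 / 18.02 = 0.04168 mol H2O
Molar mass of Cu(C2H3O2)2 = 181.64 g/mol → mol Cu(C2H3O2)2 = 7.575 / 181.64 = 0.0417
n = 0.04168 / 0.0417 = 1.00 ≈ 1 → Cu(C2H3O2)2·H2O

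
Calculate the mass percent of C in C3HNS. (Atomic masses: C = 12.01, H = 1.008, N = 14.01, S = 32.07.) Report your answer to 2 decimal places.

43.35%

Molar mass = 3(12.01) + 1(1.008) + 1(14.01) + 1(32.07) = 83.118 g/mol
Mass of C per mole = 3 × 12.01 = 36.030 g
% C = 36.030 / 83.118 × 100 = 43.35%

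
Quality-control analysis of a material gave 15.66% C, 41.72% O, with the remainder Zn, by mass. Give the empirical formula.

C2O4Zn

Assume 100 g: 15.66 g C, 41.72 g O, 42.62 g Zn.
C: 15.66 g ÷ 12.01 g/mol = 1.304 mol
O: 41.72 g ÷ 16.00 g/mol = 2.607 mol
Zn: 42.62 g ÷ 65.38 g/mol = 0.6519 mol
Divide by the smallest (0.6519 mol Zn): C 2.000, O 4.000, Zn 1.000
→ C2O4Zn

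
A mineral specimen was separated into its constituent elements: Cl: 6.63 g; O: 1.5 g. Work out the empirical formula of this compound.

Cl2O

n(Cl) = 6.63/35.45 = 0.187, n(O) = 1.5/16.00 = 0.09375
Smallest is O at 0.09375 mol; normalising gives Cl 1.995, O 1.000
Ratio ≈ 2:1, so the empirical formula is Cl2O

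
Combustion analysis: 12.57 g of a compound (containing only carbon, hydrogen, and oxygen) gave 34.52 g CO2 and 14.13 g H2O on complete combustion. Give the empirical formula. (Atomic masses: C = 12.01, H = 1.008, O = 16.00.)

C8H16O

mol C = 34.52 / 44.01 = 0.7844; mass C = 0.7844 × 12.01 = 9.420 g
mol H = 2 × (14.13 / 18.02) = 1.568; mass H = 1.568 × 1.008 = 1.581 g
mass O = 12.57 − (11.00) = 1.569 g → mol O = 0.09806
Divide by the smallest (0.09806 mol O): C 7.999, H 15.993, O 1.000
Ratio ≈ 8:16:1, so the empirical formula is C8H16O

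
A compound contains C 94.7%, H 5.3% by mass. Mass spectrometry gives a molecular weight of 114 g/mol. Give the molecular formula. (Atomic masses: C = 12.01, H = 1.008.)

C9H6

Assume 100 g: 94.7 g C, 5.3 g H.
C: 94.7 g ÷ 12.01 g/mol = 7.885 mol
H: 5.3 g ÷ 1.008 g/mol = 5.258 mol
Ratios (÷ 5.258): C 1.500, H 1.000
Scaling by 2: C 3.00, H 2.00 → C3H2
Empirical-formula mass = 38.05 g/mol
n = 114 / 38.05 = 3.00 ≈ 3
Molecular formula = (C3H2)×3 = C9H6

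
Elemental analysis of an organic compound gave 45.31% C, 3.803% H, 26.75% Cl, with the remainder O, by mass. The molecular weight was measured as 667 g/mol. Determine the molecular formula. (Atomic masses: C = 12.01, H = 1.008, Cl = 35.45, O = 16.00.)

Assume 100 g: 45.31 g C, 3.803 g H, 26.75 g Cl, 24.137 g O.
C: 45.31 g ÷ 12.01 g/mol = 3.773 mol
H: 3.803 g ÷ 1.008 g/mol = 3.773 mol
Cl: 26.75 g ÷ 35.45 g/mol = 0.7546 mol
O: 24.137 g ÷ 16.00 g/mol = 1.509 mol
Ratios (÷ 0.7546): C 5.000, H 5.000, Cl 1.000, O 1.999
≈ 5:5:1:2 → C5H5ClO2
Empirical-formula mass = 132.54 g/mol
n = 667 / 132.54 = 5.03 ≈ 5
Molecular formula = (C5H5ClO2)×5 = C25H25Cl5O10

C25H25Cl5O10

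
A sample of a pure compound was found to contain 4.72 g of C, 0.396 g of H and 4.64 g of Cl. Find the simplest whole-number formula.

Moles — C: 4.72 / 12.01 = 0.393 mol; H: 0.396 / 1.008 = 0.3929 mol; Cl: 4.64 / 35.45 = 0.1309 mol
Smallest is Cl at 0.1309 mol; normalising gives C 3.003, H 3.001, Cl 1.000
Ratio ≈ 3:3:1, so the empirical formula is C3H3Cl

C3H3Cl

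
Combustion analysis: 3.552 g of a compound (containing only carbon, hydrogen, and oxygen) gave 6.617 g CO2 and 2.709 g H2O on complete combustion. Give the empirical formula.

C5H10O3

mol C = 6.617 / 44.01 = 0.1504; mass C = 0.1504 × 12.01 = 1.806 g
mol H = 2 × (2.709 / 18.02) = 0.3007; mass H = 0.3007 × 1.008 = 0.3031 g
mass O = 3.552 − (2.109) = 1.443 g → mol O = 0.09020
Divide by the smallest (0.0902 mol O): C 1.667, H 3.333, O 1.000
×3: C 5.00, H 10.00, O 3.00 → C5H10O3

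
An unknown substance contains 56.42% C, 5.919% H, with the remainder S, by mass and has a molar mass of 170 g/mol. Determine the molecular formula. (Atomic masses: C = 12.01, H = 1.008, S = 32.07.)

Assume 100 g: 56.42 g C, 5.919 g H, 37.661 g S.
n(C) = 56.42/12.01 = 4.698, n(H) = 5.919/1.008 = 5.872, n(S) = 37.661/32.07 = 1.174
Ratios (÷ 1.174): C 4.000, H 5.000, S 1.000
≈ 4:5:1 → C4H5S
Empirical-formula mass = 85.15 g/mol
n = 170 / 85.15 = 2.00 ≈ 2
Molecular formula = (C4H5S)×2 = C8H10S2

C8H10S2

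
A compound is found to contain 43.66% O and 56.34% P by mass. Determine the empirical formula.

O3P2

Assume 100 g: 43.66 g O, 56.34 g P.
n(O) = 43.66/16.00 = 2.729, n(P) = 56.34/30.97 = 1.819
Divide by the smallest (1.819 mol P): O 1.500, P 1.000
Multiply by 2: O 3.00, P 2.00 → O3P2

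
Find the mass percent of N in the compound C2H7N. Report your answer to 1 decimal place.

31.1%

Molar mass = 2(12.01) + 7(1.008) + 1(14.01) = 45.086 g/mol
Mass of N per mole = 1 × 14.01 = 14.010 g
% N = 14.010 / 45.086 × 100 = 31.1%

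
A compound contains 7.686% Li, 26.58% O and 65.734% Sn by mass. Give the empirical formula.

Assume 100 g: 7.686 g Li, 26.58 g O, 65.734 g Sn.
n(Li) = 7.686/6.94 = 1.107, n(O) = 26.58/16.00 = 1.661, n(Sn) = 65.734/118.71 = 0.5537
Divide by the smallest (0.5537 mol Sn): Li 2.000, O 3.000, Sn 1.000
Ratio ≈ 2:3:1, so the empirical formula is Li2O3Sn

Li2O3Sn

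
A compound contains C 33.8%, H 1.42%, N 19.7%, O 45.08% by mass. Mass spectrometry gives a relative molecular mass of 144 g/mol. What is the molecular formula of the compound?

C4H2N2O4

Assume 100 g: 33.8 g C, 1.42 g H, 19.7 g N, 45.08 g O.
C: 33.8 g ÷ 12.01 g/mol = 2.814 mol
H: 1.42 g ÷ 1.008 g/mol = 1.409 mol
N: 19.7 g ÷ 14.01 g/mol = 1.406 mol
O: 45.08 g ÷ 16.00 g/mol = 2.817 mol
Divide by the smallest (1.406 mol N): C 2.001, H 1.002, N 1.000, O 2.004
→ C2HNO2
Empirical-formula mass = 71.04 g/mol
n = 144 / 71.04 = 2.03 ≈ 2
Molecular formula = (C2HNO2)×2 = C4H2N2O4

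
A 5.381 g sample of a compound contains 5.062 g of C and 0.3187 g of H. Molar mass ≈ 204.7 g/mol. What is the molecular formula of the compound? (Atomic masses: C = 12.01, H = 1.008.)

C16H12

n(C) = 5.062/12.01 = 0.4215, n(H) = 0.3187/1.008 = 0.3162
Ratios (÷ 0.3162): C 1.333, H 1.000
Multiply by 3: C 4.00, H 3.00 → C4H3
Empirical-formula mass = 51.06 g/mol
n = 204.7 / 51.06 = 4.01 ≈ 4
Molecular formula = (C4H3)×4 = C16H12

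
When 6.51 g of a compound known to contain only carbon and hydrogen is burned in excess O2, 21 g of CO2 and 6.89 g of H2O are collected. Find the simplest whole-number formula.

mol C = 21 / 44.01 = 0.4772; mass C = 0.4772 × 12.01 = 5.731 g
mol H = 2 × (6.89 / 18.02) = 0.7647; mass H = 0.7647 × 1.008 = 0.7708 g
Ratios (÷ 0.4772): C 1.000, H 1.603
×5: C 5.00, H 8.01 → C5H8

C5H8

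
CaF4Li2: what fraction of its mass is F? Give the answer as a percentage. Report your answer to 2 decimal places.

58.48%

Molar mass = 1(40.08) + 4(19.00) + 2(6.94) = 129.960 g/mol
Mass of F per mole = 4 × 19.00 = 76.000 g
% F = 76.000 / 129.960 × 100 = 58.48%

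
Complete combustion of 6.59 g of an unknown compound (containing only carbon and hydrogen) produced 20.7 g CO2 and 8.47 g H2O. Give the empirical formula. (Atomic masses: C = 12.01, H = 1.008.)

mol C = 20.7 / 44.01 = 0.4703; mass C = 0.4703 × 12.01 = 5.649 g
mol H = 2 × (8.47 / 18.02) = 0.9401; mass H = 0.9401 × 1.008 = 0.9476 g
Smallest is C at 0.4703 mol; normalising gives C 1.000, H 1.999
Ratio ≈ 1:2, so the empirical formula is CH2

CH2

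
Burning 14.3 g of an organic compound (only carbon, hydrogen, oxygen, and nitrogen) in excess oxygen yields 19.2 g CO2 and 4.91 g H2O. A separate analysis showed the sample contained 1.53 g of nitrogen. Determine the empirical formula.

mol C = 19.2 / 44.01 = 0.4363; mass C = 0.4363 × 12.01 = 5.240 g
mol H = 2 × (4.91 / 18.02) = 0.5450; mass H = 0.5450 × 1.008 = 0.5493 g
mol N = 1.53 / 14.01 = 0.1092
mass O = 14.3 − (7.319) = 6.981 g → mol O = 0.4363
Ratios (÷ 0.1092): C 3.995, H 4.990, N 1.000, O 3.995
→ C4H5NO4

C4H5NO4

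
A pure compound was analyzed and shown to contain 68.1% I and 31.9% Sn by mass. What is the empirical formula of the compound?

Assume 100 g: 68.1 g I, 31.9 g Sn.
n(I) = 68.1/126.90 = 0.5366, n(Sn) = 31.9/118.71 = 0.2687
Ratios (÷ 0.2687): I 1.997, Sn 1.000
Ratio ≈ 2:1, so the empirical formula is I2Sn

I2Sn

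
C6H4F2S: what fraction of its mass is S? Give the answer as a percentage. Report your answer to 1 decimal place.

21.9%

Molar mass = 6(12.01) + 4(1.008) + 2(19.00) + 1(32.07) = 146.162 g/mol
Mass of S per mole = 1 × 32.07 = 32.070 g
% S = 32.070 / 146.162 × 100 = 21.9%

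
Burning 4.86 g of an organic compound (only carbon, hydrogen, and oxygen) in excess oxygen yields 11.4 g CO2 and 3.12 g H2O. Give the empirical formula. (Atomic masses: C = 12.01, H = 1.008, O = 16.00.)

mol C = 11.4 / 44.01 = 0.2590; mass C = 0.2590 × 12.01 = 3.111 g
mol H = 2 × (3.12 / 18.02) = 0.3463; mass H = 0.3463 × 1.008 = 0.3491 g
mass O = 4.86 − (3.460) = 1.400 g → mol O = 0.08750
Ratios (÷ 0.0875): C 2.960, H 3.958, O 1.000
≈ 3:4:1 → C3H4O

C3H4O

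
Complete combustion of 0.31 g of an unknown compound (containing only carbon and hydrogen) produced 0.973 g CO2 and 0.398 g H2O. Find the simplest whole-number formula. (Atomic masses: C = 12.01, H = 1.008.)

CH2

mol C = 0.973 / 44.01 = 0.02211; mass C = 0.02211 × 12.01 = 0.2655 g
mol H = 2 × (0.398 / 18.02) = 0.04417; mass H = 0.04417 × 1.008 = 0.04453 g
Divide by the smallest (0.02211 mol C): C 1.000, H 1.998
→ CH2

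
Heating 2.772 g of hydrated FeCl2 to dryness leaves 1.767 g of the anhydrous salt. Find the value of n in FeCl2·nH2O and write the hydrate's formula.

Mass of water lost = 2.772 − 1.767 = 1.005 g → 1.005 / 18.02 = 0.05577 mol H2O
Molar mass of FeCl2 = 126.75 g/mol → mol FeCl2 = 1.767 / 126.75 = 0.01394
n = 0.05577 / 0.01394 = 4.00 ≈ 4 → FeCl2·4H2O

FeCl2·4H2O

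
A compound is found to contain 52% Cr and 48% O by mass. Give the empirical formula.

CrO3

Assume 100 g: 52 g Cr, 48 g O.
Moles — Cr: 52 / 52.00 = 1 mol; O: 48 / 16.00 = 3 mol
Smallest is Cr at 1 mol; normalising gives Cr 1.000, O 3.000
→ CrO3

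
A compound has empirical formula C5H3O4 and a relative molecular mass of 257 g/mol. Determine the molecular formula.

Empirical-formula mass = 127.07 g/mol
n = 257 / 127.07 = 2.02 ≈ 2
Molecular formula = (C5H3O4)2 = C10H6O8

C10H6O8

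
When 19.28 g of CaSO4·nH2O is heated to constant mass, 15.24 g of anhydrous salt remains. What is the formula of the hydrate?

Mass of water lost = 19.28 − 15.24 = 4.04 g → 4.04 / 18.02 = 0.2242 mol H2O
Molar mass of CaSO4 = 136.15 g/mol → mol CaSO4 = 15.24 / 136.15 = 0.1119
n = 0.2242 / 0.1119 = 2.00 ≈ 2 → CaSO4·2H2O

CaSO4·2H2O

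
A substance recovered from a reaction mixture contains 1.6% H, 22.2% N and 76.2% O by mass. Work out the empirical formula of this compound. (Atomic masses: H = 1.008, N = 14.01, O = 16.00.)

HNO3

Assume 100 g: 1.6 g H, 22.2 g N, 76.2 g O.
Moles — H: 1.6 / 1.008 = 1.587 mol; N: 22.2 / 14.01 = 1.585 mol; O: 76.2 / 16.00 = 4.763 mol
Divide by the smallest (1.585 mol N): H 1.002, N 1.000, O 3.006
Ratio ≈ 1:1:3, so the empirical formula is HNO3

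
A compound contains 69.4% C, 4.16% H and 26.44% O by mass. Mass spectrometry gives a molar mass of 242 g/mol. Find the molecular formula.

C14H10O4

Assume 100 g: 69.4 g C, 4.16 g H, 26.44 g O.
n(C) = 69.4/12.01 = 5.779, n(H) = 4.16/1.008 = 4.127, n(O) = 26.44/16.00 = 1.653
Smallest is O at 1.653 mol; normalising gives C 3.497, H 2.497, O 1.000
Scaling by 2: C 6.99, H 4.99, O 2.00 → C7H5O2
Empirical-formula mass = 121.11 g/mol
n = 242 / 121.11 = 2.00 ≈ 2
Molecular formula = (C7H5O2)×2 = C14H10O4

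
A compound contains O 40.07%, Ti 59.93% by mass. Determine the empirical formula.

Assume 100 g: 40.07 g O, 59.93 g Ti.
O: 40.07 g ÷ 16.00 g/mol = 2.504 mol
Ti: 59.93 g ÷ 47.87 g/mol = 1.252 mol
Ratios (÷ 1.252): O 2.000, Ti 1.000
≈ 2:1 → O2Ti

O2Ti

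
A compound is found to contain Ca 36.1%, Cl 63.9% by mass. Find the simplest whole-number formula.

Assume 100 g: 36.1 g Ca, 63.9 g Cl.
n(Ca) = 36.1/40.08 = 0.9007, n(Cl) = 63.9/35.45 = 1.803
Divide by the smallest (0.9007 mol Ca): Ca 1.000, Cl 2.001
Ratio ≈ 1:2, so the empirical formula is CaCl2

CaCl2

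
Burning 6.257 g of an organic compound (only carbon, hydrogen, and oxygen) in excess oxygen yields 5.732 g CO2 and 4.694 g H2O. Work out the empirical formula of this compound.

mol C = 5.732 / 44.01 = 0.1302; mass C = 0.1302 × 12.01 = 1.564 g
mol H = 2 × (4.694 / 18.02) = 0.5210; mass H = 0.5210 × 1.008 = 0.5251 g
mass O = 6.257 − (2.089) = 4.168 g → mol O = 0.2605
Divide by the smallest (0.1302 mol C): C 1.000, H 4.000, O 2.000
→ CH4O2

CH4O2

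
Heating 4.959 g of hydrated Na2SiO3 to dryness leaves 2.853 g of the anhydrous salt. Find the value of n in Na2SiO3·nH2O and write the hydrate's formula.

Na2SiO3·5H2O

Mass of water lost = 4.959 − 2.853 = 2.106 g → 2.106 / 18.02 = 0.1169 mol H2O
Molar mass of Na2SiO3 = 122.07 g/mol → mol Na2SiO3 = 2.853 / 122.07 = 0.02337
n = 0.1169 / 0.02337 = 5.00 ≈ 5 → Na2SiO3·5H2O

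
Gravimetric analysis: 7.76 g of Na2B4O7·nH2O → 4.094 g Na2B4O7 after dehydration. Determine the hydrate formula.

Mass of water lost = 7.76 − 4.094 = 3.666 g → 3.666 / 18.02 = 0.2034 mol H2O
Molar mass of Na2B4O7 = 201.22 g/mol → mol Na2B4O7 = 4.094 / 201.22 = 0.02035
n = 0.2034 / 0.02035 = 10.00 ≈ 10 → Na2B4O7·10H2O

Na2B4O7·10H2O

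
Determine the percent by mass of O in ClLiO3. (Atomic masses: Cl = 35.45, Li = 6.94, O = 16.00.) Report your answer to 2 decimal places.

53.10%

Molar mass = 1(35.45) + 1(6.94) + 3(16.00) = 90.390 g/mol
Mass of O per mole = 3 × 16.00 = 48.000 g
% O = 48.000 / 90.390 × 100 = 53.10%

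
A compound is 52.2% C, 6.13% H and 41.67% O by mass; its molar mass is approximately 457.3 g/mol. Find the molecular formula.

C20H28O12

Assume 100 g: 52.2 g C, 6.13 g H, 41.67 g O.
C: 52.2 g ÷ 12.01 g/mol = 4.346 mol
H: 6.13 g ÷ 1.008 g/mol = 6.081 mol
O: 41.67 g ÷ 16.00 g/mol = 2.604 mol
Smallest is O at 2.604 mol; normalising gives C 1.669, H 2.335, O 1.000
Multiply by 3: C 5.01, H 7.01, O 3.00 → C5H7O3
Empirical-formula mass = 115.11 g/mol
n = 457.3 / 115.11 = 3.97 ≈ 4
Molecular formula = (C5H7O3)×4 = C20H28O12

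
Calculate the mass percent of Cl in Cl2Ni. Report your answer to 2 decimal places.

Molar mass = 2(35.45) + 1(58.69) = 129.590 g/mol
Mass of Cl per mole = 2 × 35.45 = 70.900 g
% Cl = 70.900 / 129.590 × 100 = 54.71%

54.71%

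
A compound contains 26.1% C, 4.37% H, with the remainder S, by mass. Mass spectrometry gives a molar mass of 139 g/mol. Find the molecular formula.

C3H6S3

Assume 100 g: 26.1 g C, 4.37 g H, 69.53 g S.
Moles — C: 26.1 / 12.01 = 2.173 mol; H: 4.37 / 1.008 = 4.335 mol; S: 69.53 / 32.07 = 2.168 mol
Ratios (÷ 2.168): C 1.002, H 2.000, S 1.000
≈ 1:2:1 → CH2S
Empirical-formula mass = 46.10 g/mol
n = 139 / 46.10 = 3.02 ≈ 3
Molecular formula = (CH2S)×3 = C3H6S3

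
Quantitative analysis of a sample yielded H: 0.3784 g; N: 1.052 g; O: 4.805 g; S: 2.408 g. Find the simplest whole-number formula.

H: 0.3784 g ÷ 1.008 g/mol = 0.3754 mol
N: 1.052 g ÷ 14.01 g/mol = 0.07509 mol
O: 4.805 g ÷ 16.00 g/mol = 0.3003 mol
S: 2.408 g ÷ 32.07 g/mol = 0.07509 mol
Ratios (÷ 0.07509): H 5.000, N 1.000, O 4.000, S 1.000
Ratio ≈ 5:1:4:1, so the empirical formula is H5NO4S

H5NO4S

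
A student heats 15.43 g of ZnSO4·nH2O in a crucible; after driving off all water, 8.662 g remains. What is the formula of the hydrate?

ZnSO4·7H2O

Mass of water lost = 15.43 − 8.662 = 6.768 g → 6.768 / 18.02 = 0.3756 mol H2O
Molar mass of ZnSO4 = 161.45 g/mol → mol ZnSO4 = 8.662 / 161.45 = 0.05365
n = 0.3756 / 0.05365 = 7.00 ≈ 7 → ZnSO4·7H2O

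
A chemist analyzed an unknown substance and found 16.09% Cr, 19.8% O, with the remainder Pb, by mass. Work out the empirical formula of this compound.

CrO4Pb

Assume 100 g: 16.09 g Cr, 19.8 g O, 64.11 g Pb.
Cr: 16.09 g ÷ 52.00 g/mol = 0.3094 mol
O: 19.8 g ÷ 16.00 g/mol = 1.238 mol
Pb: 64.11 g ÷ 207.2 g/mol = 0.3094 mol
Smallest is Pb at 0.3094 mol; normalising gives Cr 1.000, O 4.000, Pb 1.000
Ratio ≈ 1:4:1, so the empirical formula is CrO4Pb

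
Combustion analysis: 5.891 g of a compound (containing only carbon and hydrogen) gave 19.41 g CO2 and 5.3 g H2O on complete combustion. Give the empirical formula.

C3H4

mol C = 19.41 / 44.01 = 0.4410; mass C = 0.4410 × 12.01 = 5.297 g
mol H = 2 × (5.3 / 18.02) = 0.5882; mass H = 0.5882 × 1.008 = 0.5929 g
Smallest is C at 0.441 mol; normalising gives C 1.000, H 1.334
Scaling by 3: C 3.00, H 4.00 → C3H4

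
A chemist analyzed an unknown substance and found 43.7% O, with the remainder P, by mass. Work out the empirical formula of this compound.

O3P2

Assume 100 g: 43.7 g O, 56.3 g P.
n(O) = 43.7/16.00 = 2.731, n(P) = 56.3/30.97 = 1.818
Divide by the smallest (1.818 mol P): O 1.502, P 1.000
Multiply by 2: O 3.00, P 2.00 → O3P2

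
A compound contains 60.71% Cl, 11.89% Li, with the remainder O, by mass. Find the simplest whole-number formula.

Assume 100 g: 60.71 g Cl, 11.89 g Li, 27.4 g O.
Cl: 60.71 g ÷ 35.45 g/mol = 1.713 mol
Li: 11.89 g ÷ 6.94 g/mol = 1.713 mol
O: 27.4 g ÷ 16.00 g/mol = 1.712 mol
Smallest is O at 1.712 mol; normalising gives Cl 1.000, Li 1.000, O 1.000
≈ 1:1:1 → ClLiO

ClLiO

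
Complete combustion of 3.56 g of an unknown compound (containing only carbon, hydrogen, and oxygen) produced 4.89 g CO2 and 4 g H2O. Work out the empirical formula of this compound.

mol C = 4.89 / 44.01 = 0.1111; mass C = 0.1111 × 12.01 = 1.334 g
mol H = 2 × (4 / 18.02) = 0.4440; mass H = 0.4440 × 1.008 = 0.4475 g
mass O = 3.56 − (1.782) = 1.778 g → mol O = 0.1111
Ratios (÷ 0.1111): C 1.000, H 3.996, O 1.000
→ CH4O

CH4O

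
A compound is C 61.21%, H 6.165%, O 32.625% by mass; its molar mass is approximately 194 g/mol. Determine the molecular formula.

Assume 100 g: 61.21 g C, 6.165 g H, 32.625 g O.
C: 61.21 g ÷ 12.01 g/mol = 5.097 mol
H: 6.165 g ÷ 1.008 g/mol = 6.116 mol
O: 32.625 g ÷ 16.00 g/mol = 2.039 mol
Ratios (÷ 2.039): C 2.499, H 2.999, O 1.000
Scaling by 2: C 5.00, H 6.00, O 2.00 → C5H6O2
Empirical-formula mass = 98.10 g/mol
n = 194 / 98.10 = 1.98 ≈ 2
Molecular formula = (C5H6O2)×2 = C10H12O4

C10H12O4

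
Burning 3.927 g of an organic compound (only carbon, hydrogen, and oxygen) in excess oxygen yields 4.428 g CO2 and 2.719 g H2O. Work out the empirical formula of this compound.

C2H6O3

mol C = 4.428 / 44.01 = 0.1006; mass C = 0.1006 × 12.01 = 1.208 g
mol H = 2 × (2.719 / 18.02) = 0.3018; mass H = 0.3018 × 1.008 = 0.3042 g
mass O = 3.927 − (1.513) = 2.414 g → mol O = 0.1509
Divide by the smallest (0.1006 mol C): C 1.000, H 2.999, O 1.500
×2: C 2.00, H 6.00, O 3.00 → C2H6O3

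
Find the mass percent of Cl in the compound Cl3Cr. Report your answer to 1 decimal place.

67.2%

Molar mass = 3(35.45) + 1(52.00) = 158.350 g/mol
Mass of Cl per mole = 3 × 35.45 = 106.350 g
% Cl = 106.350 / 158.350 × 100 = 67.2%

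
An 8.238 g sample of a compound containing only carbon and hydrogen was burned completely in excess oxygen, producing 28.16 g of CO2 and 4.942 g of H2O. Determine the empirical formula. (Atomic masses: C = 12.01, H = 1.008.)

C7H6

mol C = 28.16 / 44.01 = 0.6399; mass C = 0.6399 × 12.01 = 7.685 g
mol H = 2 × (4.942 / 18.02) = 0.5485; mass H = 0.5485 × 1.008 = 0.5529 g
Divide by the smallest (0.5485 mol H): C 1.167, H 1.000
×6: C 7.00, H 6.00 → C7H6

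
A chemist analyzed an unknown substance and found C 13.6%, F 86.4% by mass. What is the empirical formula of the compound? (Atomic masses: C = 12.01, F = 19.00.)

Assume 100 g: 13.6 g C, 86.4 g F.
C: 13.6 g ÷ 12.01 g/mol = 1.132 mol
F: 86.4 g ÷ 19.00 g/mol = 4.547 mol
Ratios (÷ 1.132): C 1.000, F 4.016
→ CF4

CF4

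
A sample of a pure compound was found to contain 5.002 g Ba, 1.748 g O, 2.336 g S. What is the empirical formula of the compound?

n(Ba) = 5.002/137.33 = 0.03642, n(O) = 1.748/16.00 = 0.1092, n(S) = 2.336/32.07 = 0.07284
Ratios (÷ 0.03642): Ba 1.000, O 2.999, S 2.000
≈ 1:3:2 → BaO3S2

BaO3S2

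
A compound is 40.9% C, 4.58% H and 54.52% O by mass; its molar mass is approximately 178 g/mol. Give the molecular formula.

C6H8O6

Assume 100 g: 40.9 g C, 4.58 g H, 54.52 g O.
Moles — C: 40.9 / 12.01 = 3.405 mol; H: 4.58 / 1.008 = 4.544 mol; O: 54.52 / 16.00 = 3.408 mol
Divide by the smallest (3.405 mol C): C 1.000, H 1.334, O 1.001
Scaling by 3: C 3.00, H 4.00, O 3.00 → C3H4O3
Empirical-formula mass = 88.06 g/mol
n = 178 / 88.06 = 2.02 ≈ 2
Molecular formula = (C3H4O3)×2 = C6H8O6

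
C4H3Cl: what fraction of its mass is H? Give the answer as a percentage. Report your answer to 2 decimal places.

3.50%

Molar mass = 4(12.01) + 3(1.008) + 1(35.45) = 86.514 g/mol
Mass of H per mole = 3 × 1.008 = 3.024 g
% H = 3.024 / 86.514 × 100 = 3.50%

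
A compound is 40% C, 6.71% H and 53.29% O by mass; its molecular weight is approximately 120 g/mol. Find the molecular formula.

Assume 100 g: 40 g C, 6.71 g H, 53.29 g O.
n(C) = 40/12.01 = 3.331, n(H) = 6.71/1.008 = 6.657, n(O) = 53.29/16.00 = 3.331
Smallest is C at 3.331 mol; normalising gives C 1.000, H 1.999, O 1.000
≈ 1:2:1 → CH2O
Empirical-formula mass = 30.03 g/mol
n = 120 / 30.03 = 4.00 ≈ 4
Molecular formula = (CH2O)×4 = C4H8O4

C4H8O4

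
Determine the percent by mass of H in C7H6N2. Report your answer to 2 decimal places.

Molar mass = 7(12.01) + 6(1.008) + 2(14.01) = 118.138 g/mol
Mass of H per mole = 6 × 1.008 = 6.048 g
% H = 6.048 / 118.138 × 100 = 5.12%

5.12%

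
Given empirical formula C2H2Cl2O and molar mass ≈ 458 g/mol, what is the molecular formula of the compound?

C8H8Cl8O4

Empirical-formula mass = 112.94 g/mol
n = 458 / 112.94 = 4.06 ≈ 4
Molecular formula = (C2H2Cl2O)4 = C8H8Cl8O4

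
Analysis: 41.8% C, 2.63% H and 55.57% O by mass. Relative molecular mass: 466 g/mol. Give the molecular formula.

C16H12O16

Assume 100 g: 41.8 g C, 2.63 g H, 55.57 g O.
n(C) = 41.8/12.01 = 3.48, n(H) = 2.63/1.008 = 2.609, n(O) = 55.57/16.00 = 3.473
Ratios (÷ 2.609): C 1.334, H 1.000, O 1.331
Multiply by 3: C 4.00, H 3.00, O 3.99 → C4H3O4
Empirical-formula mass = 115.06 g/mol
n = 466 / 115.06 = 4.05 ≈ 4
Molecular formula = (C4H3O4)×4 = C16H12O16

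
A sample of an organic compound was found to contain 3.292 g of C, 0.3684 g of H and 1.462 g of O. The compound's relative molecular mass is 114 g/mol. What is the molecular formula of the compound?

Moles — C: 3.292 / 12.01 = 0.2741 mol; H: 0.3684 / 1.008 = 0.3655 mol; O: 1.462 / 16.00 = 0.09137 mol
Smallest is O at 0.09137 mol; normalising gives C 3.000, H 4.000, O 1.000
Ratio ≈ 3:4:1, so the empirical formula is C3H4O
Empirical-formula mass = 56.06 g/mol
n = 114 / 56.06 = 2.03 ≈ 2
Molecular formula = (C3H4O)×2 = C6H8O2

C6H8O2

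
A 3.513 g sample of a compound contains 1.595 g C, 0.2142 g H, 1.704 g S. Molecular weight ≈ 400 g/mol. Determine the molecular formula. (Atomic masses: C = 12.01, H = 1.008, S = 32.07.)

Moles — C: 1.595 / 12.01 = 0.1328 mol; H: 0.2142 / 1.008 = 0.2125 mol; S: 1.704 / 32.07 = 0.05313 mol
Ratios (÷ 0.05313): C 2.499, H 3.999, S 1.000
×2: C 5.00, H 8.00, S 2.00 → C5H8S2
Empirical-formula mass = 132.25 g/mol
n = 400 / 132.25 = 3.02 ≈ 3
Molecular formula = (C5H8S2)×3 = C15H24S6

C15H24S6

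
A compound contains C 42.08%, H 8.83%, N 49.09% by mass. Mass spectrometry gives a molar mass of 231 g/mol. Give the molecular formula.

C8H20N8

Assume 100 g: 42.08 g C, 8.83 g H, 49.09 g N.
n(C) = 42.08/12.01 = 3.504, n(H) = 8.83/1.008 = 8.76, n(N) = 49.09/14.01 = 3.504
Divide by the smallest (3.504 mol C): C 1.000, H 2.500, N 1.000
Scaling by 2: C 2.00, H 5.00, N 2.00 → C2H5N2
Empirical-formula mass = 57.08 g/mol
n = 231 / 57.08 = 4.05 ≈ 4
Molecular formula = (C2H5N2)×4 = C8H20N8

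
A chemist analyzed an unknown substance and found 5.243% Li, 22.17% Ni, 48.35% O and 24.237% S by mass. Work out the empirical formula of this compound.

Li2NiO8S2

Assume 100 g: 5.243 g Li, 22.17 g Ni, 48.35 g O, 24.237 g S.
Moles — Li: 5.243 / 6.94 = 0.7555 mol; Ni: 22.17 / 58.69 = 0.3777 mol; O: 48.35 / 16.00 = 3.022 mol; S: 24.237 / 32.07 = 0.7558 mol
Ratios (÷ 0.3777): Li 2.000, Ni 1.000, O 8.000, S 2.001
Ratio ≈ 2:1:8:2, so the empirical formula is Li2NiO8S2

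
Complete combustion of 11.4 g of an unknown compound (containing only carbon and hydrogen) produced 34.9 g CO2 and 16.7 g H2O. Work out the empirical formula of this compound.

C3H7

mol C = 34.9 / 44.01 = 0.7930; mass C = 0.7930 × 12.01 = 9.524 g
mol H = 2 × (16.7 / 18.02) = 1.853; mass H = 1.853 × 1.008 = 1.868 g
Ratios (÷ 0.793): C 1.000, H 2.337
Multiply by 3: C 3.00, H 7.01 → C3H7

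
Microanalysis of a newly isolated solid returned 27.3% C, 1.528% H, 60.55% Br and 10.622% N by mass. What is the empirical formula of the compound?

Assume 100 g: 27.3 g C, 1.528 g H, 60.55 g Br, 10.622 g N.
Moles — C: 27.3 / 12.01 = 2.273 mol; H: 1.528 / 1.008 = 1.516 mol; Br: 60.55 / 79.90 = 0.7578 mol; N: 10.622 / 14.01 = 0.7582 mol
Ratios (÷ 0.7578): C 3.000, H 2.000, Br 1.000, N 1.000
→ C3H2BrN

C3H2BrN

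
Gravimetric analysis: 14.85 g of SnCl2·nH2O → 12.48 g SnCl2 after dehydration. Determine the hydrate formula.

SnCl2·2H2O

Mass of water lost = 14.85 − 12.48 = 2.37 g → 2.37 / 18.02 = 0.1315 mol H2O
Molar mass of SnCl2 = 189.61 g/mol → mol SnCl2 = 12.48 / 189.61 = 0.06582
n = 0.1315 / 0.06582 = 2.00 ≈ 2 → SnCl2·2H2O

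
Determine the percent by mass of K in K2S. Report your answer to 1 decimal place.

70.9%

Molar mass = 2(39.10) + 1(32.07) = 110.270 g/mol
Mass of K per mole = 2 × 39.10 = 78.200 g
% K = 78.200 / 110.270 × 100 = 70.9%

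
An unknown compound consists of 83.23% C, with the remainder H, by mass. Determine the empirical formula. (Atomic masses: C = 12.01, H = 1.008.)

Assume 100 g: 83.23 g C, 16.77 g H.
C: 83.23 g ÷ 12.01 g/mol = 6.93 mol
H: 16.77 g ÷ 1.008 g/mol = 16.64 mol
Ratios (÷ 6.93): C 1.000, H 2.401
Multiply by 5: C 5.00, H 12.00 → C5H12

C5H12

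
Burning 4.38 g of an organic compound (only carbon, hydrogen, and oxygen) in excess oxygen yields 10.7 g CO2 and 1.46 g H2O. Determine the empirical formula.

C3H2O

mol C = 10.7 / 44.01 = 0.2431; mass C = 0.2431 × 12.01 = 2.920 g
mol H = 2 × (1.46 / 18.02) = 0.1620; mass H = 0.1620 × 1.008 = 0.1633 g
mass O = 4.38 − (3.083) = 1.297 g → mol O = 0.08104
Ratios (÷ 0.08104): C 3.000, H 1.999, O 1.000
≈ 3:2:1 → C3H2O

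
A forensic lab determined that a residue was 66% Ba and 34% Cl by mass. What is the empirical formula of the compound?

BaCl2

Assume 100 g: 66 g Ba, 34 g Cl.
Moles — Ba: 66 / 137.33 = 0.4806 mol; Cl: 34 / 35.45 = 0.9591 mol
Divide by the smallest (0.4806 mol Ba): Ba 1.000, Cl 1.996
→ BaCl2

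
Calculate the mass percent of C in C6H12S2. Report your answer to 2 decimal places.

Molar mass = 6(12.01) + 12(1.008) + 2(32.07) = 148.296 g/mol
Mass of C per mole = 6 × 12.01 = 72.060 g
% C = 72.060 / 148.296 × 100 = 48.59%

48.59%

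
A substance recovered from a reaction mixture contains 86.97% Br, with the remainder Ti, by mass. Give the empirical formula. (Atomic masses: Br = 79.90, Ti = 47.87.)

Assume 100 g: 86.97 g Br, 13.03 g Ti.
Moles — Br: 86.97 / 79.90 = 1.088 mol; Ti: 13.03 / 47.87 = 0.2722 mol
Divide by the smallest (0.2722 mol Ti): Br 3.999, Ti 1.000
→ Br4Ti

Br4Ti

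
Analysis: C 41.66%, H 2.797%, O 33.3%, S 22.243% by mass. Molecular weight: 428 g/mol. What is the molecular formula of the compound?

C15H12O9S3

Assume 100 g: 41.66 g C, 2.797 g H, 33.3 g O, 22.243 g S.
n(C) = 41.66/12.01 = 3.469, n(H) = 2.797/1.008 = 2.775, n(O) = 33.3/16.00 = 2.081, n(S) = 22.243/32.07 = 0.6936
Divide by the smallest (0.6936 mol S): C 5.001, H 4.001, O 3.001, S 1.000
→ C5H4O3S
Empirical-formula mass = 144.15 g/mol
n = 428 / 144.15 = 2.97 ≈ 3
Molecular formula = (C5H4O3S)×3 = C15H12O9S3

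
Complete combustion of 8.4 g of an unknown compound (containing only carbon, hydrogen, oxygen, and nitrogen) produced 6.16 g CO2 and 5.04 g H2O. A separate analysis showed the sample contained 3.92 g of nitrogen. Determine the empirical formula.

CH4N2O

mol C = 6.16 / 44.01 = 0.1400; mass C = 0.1400 × 12.01 = 1.681 g
mol H = 2 × (5.04 / 18.02) = 0.5594; mass H = 0.5594 × 1.008 = 0.5639 g
mol N = 3.92 / 14.01 = 0.2798
mass O = 8.4 − (6.165) = 2.235 g → mol O = 0.1397
Divide by the smallest (0.1397 mol O): C 1.002, H 4.004, N 2.003, O 1.000
≈ 1:4:2:1 → CH4N2O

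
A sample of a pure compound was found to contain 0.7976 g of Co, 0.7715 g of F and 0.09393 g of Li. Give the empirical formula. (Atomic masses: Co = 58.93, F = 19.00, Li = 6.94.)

n(Co) = 0.7976/58.93 = 0.01353, n(F) = 0.7715/19.00 = 0.04061, n(Li) = 0.09393/6.94 = 0.01353
Smallest is Li at 0.01353 mol; normalising gives Co 1.000, F 3.000, Li 1.000
Ratio ≈ 1:3:1, so the empirical formula is CoF3Li

CoF3Li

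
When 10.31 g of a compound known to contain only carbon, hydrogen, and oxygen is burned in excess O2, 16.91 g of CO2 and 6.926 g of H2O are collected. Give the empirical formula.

C5H10O4

mol C = 16.91 / 44.01 = 0.3842; mass C = 0.3842 × 12.01 = 4.615 g
mol H = 2 × (6.926 / 18.02) = 0.7687; mass H = 0.7687 × 1.008 = 0.7749 g
mass O = 10.31 − (5.389) = 4.921 g → mol O = 0.3075
Smallest is O at 0.3075 mol; normalising gives C 1.249, H 2.500, O 1.000
Multiply by 4: C 5.00, H 10.00, O 4.00 → C5H10O4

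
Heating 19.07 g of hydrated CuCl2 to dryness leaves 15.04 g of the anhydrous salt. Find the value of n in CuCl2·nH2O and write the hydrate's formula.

CuCl2·2H2O

Mass of water lost = 19.07 − 15.04 = 4.03 g → 4.03 / 18.02 = 0.2236 mol H2O
Molar mass of CuCl2 = 134.45 g/mol → mol CuCl2 = 15.04 / 134.45 = 0.1119
n = 0.2236 / 0.1119 = 2.00 ≈ 2 → CuCl2·2H2O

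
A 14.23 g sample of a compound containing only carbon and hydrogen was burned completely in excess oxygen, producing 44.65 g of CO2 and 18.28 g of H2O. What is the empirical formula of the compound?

CH2

mol C = 44.65 / 44.01 = 1.015; mass C = 1.015 × 12.01 = 12.18 g
mol H = 2 × (18.28 / 18.02) = 2.029; mass H = 2.029 × 1.008 = 2.045 g
Ratios (÷ 1.015): C 1.000, H 2.000
→ CH2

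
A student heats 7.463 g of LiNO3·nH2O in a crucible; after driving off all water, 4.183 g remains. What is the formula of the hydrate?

Mass of water lost = 7.463 − 4.183 = 3.28 g → 3.28 / 18.02 = 0.182 mol H2O
Molar mass of LiNO3 = 68.95 g/mol → mol LiNO3 = 4.183 / 68.95 = 0.06067
n = 0.182 / 0.06067 = 3.00 ≈ 3 → LiNO3·3H2O

LiNO3·3H2O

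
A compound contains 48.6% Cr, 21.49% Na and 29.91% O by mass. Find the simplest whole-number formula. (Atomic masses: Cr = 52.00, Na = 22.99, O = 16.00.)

Assume 100 g: 48.6 g Cr, 21.49 g Na, 29.91 g O.
Cr: 48.6 g ÷ 52.00 g/mol = 0.9346 mol
Na: 21.49 g ÷ 22.99 g/mol = 0.9348 mol
O: 29.91 g ÷ 16.00 g/mol = 1.869 mol
Divide by the smallest (0.9346 mol Cr): Cr 1.000, Na 1.000, O 2.000
→ CrNaO2

CrNaO2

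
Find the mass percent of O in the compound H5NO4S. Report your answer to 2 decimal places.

55.59%

Molar mass = 5(1.008) + 1(14.01) + 4(16.00) + 1(32.07) = 115.120 g/mol
Mass of O per mole = 4 × 16.00 = 64.000 g
% O = 64.000 / 115.120 × 100 = 55.59%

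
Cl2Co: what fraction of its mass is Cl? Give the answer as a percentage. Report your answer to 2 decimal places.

54.61%

Molar mass = 2(35.45) + 1(58.93) = 129.830 g/mol
Mass of Cl per mole = 2 × 35.45 = 70.900 g
% Cl = 70.900 / 129.830 × 100 = 54.61%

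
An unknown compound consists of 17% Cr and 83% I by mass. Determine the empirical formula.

Assume 100 g: 17 g Cr, 83 g I.
Cr: 17 g ÷ 52.00 g/mol = 0.3269 mol
I: 83 g ÷ 126.90 g/mol = 0.6541 mol
Ratios (÷ 0.3269): Cr 1.000, I 2.001
→ CrI2

CrI2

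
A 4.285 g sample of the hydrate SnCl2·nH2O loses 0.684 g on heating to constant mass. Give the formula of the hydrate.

Mass of anhydrous SnCl2 = 4.285 − 0.684 = 3.601 g
mol H2O = 0.684 / 18.02 = 0.03796
Molar mass of SnCl2 = 189.61 g/mol → mol SnCl2 = 3.601 / 189.61 = 0.01899
n = 0.03796 / 0.01899 = 2.00 ≈ 2 → SnCl2·2H2O

SnCl2·2H2O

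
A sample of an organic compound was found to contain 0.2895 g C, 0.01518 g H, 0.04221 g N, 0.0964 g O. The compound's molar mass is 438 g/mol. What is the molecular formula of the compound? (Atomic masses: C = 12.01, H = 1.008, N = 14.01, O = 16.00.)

Moles — C: 0.2895 / 12.01 = 0.0241 mol; H: 0.01518 / 1.008 = 0.01506 mol; N: 0.04221 / 14.01 = 0.003013 mol; O: 0.0964 / 16.00 = 0.006025 mol
Divide by the smallest (0.003013 mol N): C 8.001, H 4.998, N 1.000, O 2.000
Ratio ≈ 8:5:1:2, so the empirical formula is C8H5NO2
Empirical-formula mass = 147.13 g/mol
n = 438 / 147.13 = 2.98 ≈ 3
Molecular formula = (C8H5NO2)×3 = C24H15N3O6

C24H15N3O6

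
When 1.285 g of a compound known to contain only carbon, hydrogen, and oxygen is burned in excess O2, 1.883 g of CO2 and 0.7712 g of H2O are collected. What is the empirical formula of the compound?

mol C = 1.883 / 44.01 = 0.04279; mass C = 0.04279 × 12.01 = 0.5139 g
mol H = 2 × (0.7712 / 18.02) = 0.08559; mass H = 0.08559 × 1.008 = 0.08628 g
mass O = 1.285 − (0.6001) = 0.6849 g → mol O = 0.04280
Ratios (÷ 0.04279): C 1.000, H 2.001, O 1.000
≈ 1:2:1 → CH2O

CH2O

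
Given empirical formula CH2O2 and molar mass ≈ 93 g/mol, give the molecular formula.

Empirical-formula mass = 46.03 g/mol
n = 93 / 46.03 = 2.02 ≈ 2
Molecular formula = (CH2O2)2 = C2H4O4

C2H4O4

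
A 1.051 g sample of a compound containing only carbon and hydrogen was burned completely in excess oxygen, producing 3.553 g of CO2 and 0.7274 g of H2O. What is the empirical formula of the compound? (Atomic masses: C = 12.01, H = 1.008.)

CH

mol C = 3.553 / 44.01 = 0.08073; mass C = 0.08073 × 12.01 = 0.9696 g
mol H = 2 × (0.7274 / 18.02) = 0.08073; mass H = 0.08073 × 1.008 = 0.08138 g
Divide by the smallest (0.08073 mol C): C 1.000, H 1.000
≈ 1:1 → CH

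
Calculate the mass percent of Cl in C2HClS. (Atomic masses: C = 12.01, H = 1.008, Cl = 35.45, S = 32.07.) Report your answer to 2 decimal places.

Molar mass = 2(12.01) + 1(1.008) + 1(35.45) + 1(32.07) = 92.548 g/mol
Mass of Cl per mole = 1 × 35.45 = 35.450 g
% Cl = 35.450 / 92.548 × 100 = 38.30%

38.30%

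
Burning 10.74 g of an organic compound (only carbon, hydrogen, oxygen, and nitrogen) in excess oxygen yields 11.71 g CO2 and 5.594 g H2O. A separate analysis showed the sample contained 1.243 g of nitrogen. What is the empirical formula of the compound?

C3H7NO4

mol C = 11.71 / 44.01 = 0.2661; mass C = 0.2661 × 12.01 = 3.196 g
mol H = 2 × (5.594 / 18.02) = 0.6209; mass H = 0.6209 × 1.008 = 0.6258 g
mol N = 1.243 / 14.01 = 0.08872
mass O = 10.74 − (5.064) = 5.676 g → mol O = 0.3547
Divide by the smallest (0.08872 mol N): C 2.999, H 6.998, N 1.000, O 3.998
→ C3H7NO4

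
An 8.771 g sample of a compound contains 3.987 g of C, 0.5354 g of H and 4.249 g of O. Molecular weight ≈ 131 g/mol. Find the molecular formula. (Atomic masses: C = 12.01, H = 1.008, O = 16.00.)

C5H8O4

Moles — C: 3.987 / 12.01 = 0.332 mol; H: 0.5354 / 1.008 = 0.5312 mol; O: 4.249 / 16.00 = 0.2656 mol
Divide by the smallest (0.2656 mol O): C 1.250, H 2.000, O 1.000
Scaling by 4: C 5.00, H 8.00, O 4.00 → C5H8O4
Empirical-formula mass = 132.11 g/mol
n = 131 / 132.11 = 0.99 ≈ 1
Molecular formula = empirical formula = C5H8O4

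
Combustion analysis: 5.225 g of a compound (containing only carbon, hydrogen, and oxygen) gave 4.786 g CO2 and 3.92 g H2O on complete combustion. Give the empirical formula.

mol C = 4.786 / 44.01 = 0.1087; mass C = 0.1087 × 12.01 = 1.306 g
mol H = 2 × (3.92 / 18.02) = 0.4351; mass H = 0.4351 × 1.008 = 0.4386 g
mass O = 5.225 − (1.745) = 3.480 g → mol O = 0.2175
Ratios (÷ 0.1087): C 1.000, H 4.001, O 2.000
≈ 1:4:2 → CH4O2

CH4O2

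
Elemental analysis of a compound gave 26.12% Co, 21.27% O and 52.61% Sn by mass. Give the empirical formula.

Assume 100 g: 26.12 g Co, 21.27 g O, 52.61 g Sn.
Moles — Co: 26.12 / 58.93 = 0.4432 mol; O: 21.27 / 16.00 = 1.329 mol; Sn: 52.61 / 118.71 = 0.4432 mol
Divide by the smallest (0.4432 mol Sn): Co 1.000, O 3.000, Sn 1.000
Ratio ≈ 1:3:1, so the empirical formula is CoO3Sn

CoO3Sn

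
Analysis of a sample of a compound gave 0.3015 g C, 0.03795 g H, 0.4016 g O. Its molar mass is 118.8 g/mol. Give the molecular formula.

C4H6O4

C: 0.3015 g ÷ 12.01 g/mol = 0.0251 mol
H: 0.03795 g ÷ 1.008 g/mol = 0.03765 mol
O: 0.4016 g ÷ 16.00 g/mol = 0.0251 mol
Divide by the smallest (0.0251 mol O): C 1.000, H 1.500, O 1.000
×2: C 2.00, H 3.00, O 2.00 → C2H3O2
Empirical-formula mass = 59.04 g/mol
n = 118.8 / 59.04 = 2.01 ≈ 2
Molecular formula = (C2H3O2)×2 = C4H6O4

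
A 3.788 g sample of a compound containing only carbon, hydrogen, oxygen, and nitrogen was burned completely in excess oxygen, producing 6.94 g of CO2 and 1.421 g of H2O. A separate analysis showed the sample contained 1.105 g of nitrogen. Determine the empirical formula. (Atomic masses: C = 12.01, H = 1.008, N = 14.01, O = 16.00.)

mol C = 6.94 / 44.01 = 0.1577; mass C = 0.1577 × 12.01 = 1.894 g
mol H = 2 × (1.421 / 18.02) = 0.1577; mass H = 0.1577 × 1.008 = 0.1590 g
mol N = 1.105 / 14.01 = 0.07887
mass O = 3.788 − (3.158) = 0.6302 g → mol O = 0.03938
Ratios (÷ 0.03938): C 4.004, H 4.004, N 2.003, O 1.000
≈ 4:4:2:1 → C4H4N2O

C4H4N2O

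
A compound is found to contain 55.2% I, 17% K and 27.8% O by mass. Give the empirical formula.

IKO4

Assume 100 g: 55.2 g I, 17 g K, 27.8 g O.
Moles — I: 55.2 / 126.90 = 0.435 mol; K: 17 / 39.10 = 0.4348 mol; O: 27.8 / 16.00 = 1.738 mol
Ratios (÷ 0.4348): I 1.000, K 1.000, O 3.996
→ IKO4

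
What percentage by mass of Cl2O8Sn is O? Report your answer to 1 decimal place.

40.3%

Molar mass = 2(35.45) + 8(16.00) + 1(118.71) = 317.610 g/mol
Mass of O per mole = 8 × 16.00 = 128.000 g
% O = 128.000 / 317.610 × 100 = 40.3%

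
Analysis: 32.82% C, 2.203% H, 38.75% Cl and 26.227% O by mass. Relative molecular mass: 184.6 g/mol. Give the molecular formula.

C5H4Cl2O3

Assume 100 g: 32.82 g C, 2.203 g H, 38.75 g Cl, 26.227 g O.
Moles — C: 32.82 / 12.01 = 2.733 mol; H: 2.203 / 1.008 = 2.186 mol; Cl: 38.75 / 35.45 = 1.093 mol; O: 26.227 / 16.00 = 1.639 mol
Ratios (÷ 1.093): C 2.500, H 1.999, Cl 1.000, O 1.500
Multiply by 2: C 5.00, H 4.00, Cl 2.00, O 3.00 → C5H4Cl2O3
Empirical-formula mass = 182.98 g/mol
n = 184.6 / 182.98 = 1.01 ≈ 1
Molecular formula = empirical formula = C5H4Cl2O3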